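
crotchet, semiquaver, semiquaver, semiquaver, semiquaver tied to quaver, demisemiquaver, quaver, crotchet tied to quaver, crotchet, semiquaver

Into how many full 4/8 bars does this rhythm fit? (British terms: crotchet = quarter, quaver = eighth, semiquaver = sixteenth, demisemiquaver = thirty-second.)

2

One bar of 4/8 = 16 thirty-second notes.
Convert each value to thirty-second notes: crotchet = 8; semiquaver = 2; semiquaver = 2; semiquaver = 2; semiquaver tied to quaver (semiquaver + quaver) = 6; demisemiquaver = 1; quaver = 4; crotchet tied to quaver (crotchet + quaver) = 12; crotchet = 8; semiquaver = 2.
Sum: 8 + 2 + 2 + 2 + 6 + 1 + 4 + 12 + 8 + 2 = 47.
47 ÷ 16 = 2 complete bars with 15 left over.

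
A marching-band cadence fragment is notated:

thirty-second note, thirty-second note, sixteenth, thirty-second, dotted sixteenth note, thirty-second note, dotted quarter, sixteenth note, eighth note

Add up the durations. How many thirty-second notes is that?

Each duration in thirty-second notes: thirty-second note = 1; thirty-second note = 1; sixteenth = 2; thirty-second = 1; dotted sixteenth note = 3; thirty-second note = 1; dotted quarter = 12; sixteenth note = 2; eighth note = 4.
Adding: 1 + 1 + 2 + 1 + 3 + 1 + 12 + 2 + 4 = 27 thirty-second notes.

27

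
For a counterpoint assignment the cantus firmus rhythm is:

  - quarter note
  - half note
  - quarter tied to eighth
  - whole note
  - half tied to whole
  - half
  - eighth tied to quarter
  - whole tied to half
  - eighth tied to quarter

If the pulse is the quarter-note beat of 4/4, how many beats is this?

25.5

One quarter-note beat = 2 eighth notes.
Each duration in eighth notes: quarter note = 2; half note = 4; quarter tied to eighth (quarter + eighth) = 3; whole note = 8; half tied to whole (half + whole) = 12; half = 4; eighth tied to quarter (eighth + quarter) = 3; whole tied to half (whole + half) = 12; eighth tied to quarter (eighth + quarter) = 3.
Altogether 2 + 4 + 3 + 8 + 12 + 4 + 3 + 12 + 3 = 51.
51 ÷ 2 = 25.5 beats.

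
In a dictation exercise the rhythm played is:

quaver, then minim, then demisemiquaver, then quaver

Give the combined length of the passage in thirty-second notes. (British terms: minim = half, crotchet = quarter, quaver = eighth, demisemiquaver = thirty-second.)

25

Working in thirty-second notes: quaver = 4; minim = 16; demisemiquaver = 1; quaver = 4.
Total: 4 + 16 + 1 + 4 = 25 thirty-second notes.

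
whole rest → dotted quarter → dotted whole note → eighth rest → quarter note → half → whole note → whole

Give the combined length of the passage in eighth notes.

Convert each value to eighth notes: whole rest = 8; dotted quarter = 3; dotted whole note = 12; eighth rest = 1; quarter note = 2; half = 4; whole note = 8; whole = 8.
Sum: 8 + 3 + 12 + 1 + 2 + 4 + 8 + 8 = 46 eighth notes.

46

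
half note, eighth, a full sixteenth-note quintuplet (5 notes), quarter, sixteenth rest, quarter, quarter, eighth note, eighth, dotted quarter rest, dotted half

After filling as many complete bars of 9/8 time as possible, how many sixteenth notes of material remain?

13

One bar of 9/8 = 18 sixteenth notes.
Convert each value to sixteenth notes: half note = 8; eighth = 2; a full sixteenth-note quintuplet (5 notes) (five quintuplet sixteenths span one quarter) = 4; quarter = 4; sixteenth rest = 1; quarter = 4; quarter = 4; eighth note = 2; eighth = 2; dotted quarter rest = 6; dotted half = 12.
Adding: 8 + 2 + 4 + 4 + 1 + 4 + 4 + 2 + 2 + 6 + 12 = 49.
49 ÷ 18 = 2 complete bars with 13 sixteenth notes remaining.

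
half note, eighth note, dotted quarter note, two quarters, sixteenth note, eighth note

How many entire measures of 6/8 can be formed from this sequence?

2

One bar of 6/8 = 12 sixteenth notes.
Convert each value to sixteenth notes: half note = 8; eighth note = 2; dotted quarter note = 6; quarter = 4; quarter = 4; sixteenth note = 1; eighth note = 2.
Adding: 8 + 2 + 6 + 4 + 4 + 1 + 2 = 27.
27 ÷ 12 = 2 complete bars with 3 left over.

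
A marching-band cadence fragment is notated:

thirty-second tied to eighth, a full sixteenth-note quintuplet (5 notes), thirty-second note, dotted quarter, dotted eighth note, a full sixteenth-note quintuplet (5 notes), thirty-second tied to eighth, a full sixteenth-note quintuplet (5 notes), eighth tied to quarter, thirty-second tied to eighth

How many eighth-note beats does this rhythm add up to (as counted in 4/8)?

17.5

One eighth-note beat = 4 thirty-second notes.
Each duration in thirty-second notes: thirty-second tied to eighth (thirty-second + eighth) = 5; a full sixteenth-note quintuplet (5 notes) (five quintuplet sixteenths span one quarter) = 8; thirty-second note = 1; dotted quarter = 12; dotted eighth note = 6; a full sixteenth-note quintuplet (5 notes) (five quintuplet sixteenths span one quarter) = 8; thirty-second tied to eighth (thirty-second + eighth) = 5; a full sixteenth-note quintuplet (5 notes) (five quintuplet sixteenths span one quarter) = 8; eighth tied to quarter (eighth + quarter) = 12; thirty-second tied to eighth (thirty-second + eighth) = 5.
Sum: 5 + 8 + 1 + 12 + 6 + 8 + 5 + 8 + 12 + 5 = 70.
70 ÷ 4 = 17.5 beats.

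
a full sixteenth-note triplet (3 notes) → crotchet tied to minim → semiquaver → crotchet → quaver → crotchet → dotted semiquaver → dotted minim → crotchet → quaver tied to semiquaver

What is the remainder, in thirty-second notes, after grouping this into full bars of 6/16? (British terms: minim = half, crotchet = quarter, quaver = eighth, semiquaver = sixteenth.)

7

One bar of 6/16 = 12 thirty-second notes.
In thirty-second notes: a full sixteenth-note triplet (3 notes) (three triplet sixteenths span one eighth) = 4; crotchet tied to minim (crotchet + minim) = 24; semiquaver = 2; crotchet = 8; quaver = 4; crotchet = 8; dotted semiquaver = 3; dotted minim = 24; crotchet = 8; quaver tied to semiquaver (quaver + semiquaver) = 6.
Total: 4 + 24 + 2 + 8 + 4 + 8 + 3 + 24 + 8 + 6 = 91.
91 ÷ 12 = 7 complete bars with 7 thirty-second notes remaining.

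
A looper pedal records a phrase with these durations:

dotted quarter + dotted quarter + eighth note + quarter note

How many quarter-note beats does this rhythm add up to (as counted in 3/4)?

One quarter-note beat = 2 eighth notes.
Each duration in eighth notes: dotted quarter = 3; dotted quarter = 3; eighth note = 1; quarter note = 2.
Altogether 3 + 3 + 1 + 2 = 9.
9 ÷ 2 = 4.5 beats.

4.5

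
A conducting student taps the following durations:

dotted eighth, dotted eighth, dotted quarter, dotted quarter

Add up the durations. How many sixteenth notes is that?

Convert each value to sixteenth notes: dotted eighth = 3; dotted eighth = 3; dotted quarter = 6; dotted quarter = 6.
Altogether 3 + 3 + 6 + 6 = 18 sixteenth notes.

18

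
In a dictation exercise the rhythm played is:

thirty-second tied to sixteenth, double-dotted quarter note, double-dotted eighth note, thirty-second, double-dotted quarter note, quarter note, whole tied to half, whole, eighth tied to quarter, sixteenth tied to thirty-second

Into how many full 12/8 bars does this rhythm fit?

One bar of 12/8 = 48 thirty-second notes.
Each duration in thirty-second notes: thirty-second tied to sixteenth (thirty-second + sixteenth) = 3; double-dotted quarter note = 14; double-dotted eighth note = 7; thirty-second = 1; double-dotted quarter note = 14; quarter note = 8; whole tied to half (whole + half) = 48; whole = 32; eighth tied to quarter (eighth + quarter) = 12; sixteenth tied to thirty-second (sixteenth + thirty-second) = 3.
Altogether 3 + 14 + 7 + 1 + 14 + 8 + 48 + 32 + 12 + 3 = 142.
142 ÷ 48 = 2 complete bars with 46 left over.

2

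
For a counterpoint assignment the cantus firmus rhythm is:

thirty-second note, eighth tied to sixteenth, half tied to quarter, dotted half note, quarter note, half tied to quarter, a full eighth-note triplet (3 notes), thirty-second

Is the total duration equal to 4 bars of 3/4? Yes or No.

One bar of 3/4 = 24 thirty-second notes, so 4 bars = 96.
Working in thirty-second notes: thirty-second note = 1; eighth tied to sixteenth (eighth + sixteenth) = 6; half tied to quarter (half + quarter) = 24; dotted half note = 24; quarter note = 8; half tied to quarter (half + quarter) = 24; a full eighth-note triplet (3 notes) (three triplet eighths span one quarter) = 8; thirty-second = 1.
Adding: 1 + 6 + 24 + 24 + 8 + 24 + 8 + 1 = 96.
96 equals 96, so the answer is Yes.

Yes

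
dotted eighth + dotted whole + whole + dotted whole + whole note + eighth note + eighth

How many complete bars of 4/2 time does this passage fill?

2

One bar of 4/2 = 32 sixteenth notes.
In sixteenth notes: dotted eighth = 3; dotted whole = 24; whole = 16; dotted whole = 24; whole note = 16; eighth note = 2; eighth = 2.
Sum: 3 + 24 + 16 + 24 + 16 + 2 + 2 = 87.
87 ÷ 32 = 2 complete bars with 23 left over.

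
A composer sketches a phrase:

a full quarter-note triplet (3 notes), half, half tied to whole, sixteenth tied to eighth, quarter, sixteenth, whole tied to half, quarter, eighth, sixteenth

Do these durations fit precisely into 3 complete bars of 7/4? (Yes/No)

No

One bar of 7/4 = 28 sixteenth notes, so 3 bars = 84.
Working in sixteenth notes: a full quarter-note triplet (3 notes) (three triplet quarters span one half) = 8; half = 8; half tied to whole (half + whole) = 24; sixteenth tied to eighth (sixteenth + eighth) = 3; quarter = 4; sixteenth = 1; whole tied to half (whole + half) = 24; quarter = 4; eighth = 2; sixteenth = 1.
Altogether 8 + 8 + 24 + 3 + 4 + 1 + 24 + 4 + 2 + 1 = 79.
79 falls short of 84, so the answer is No.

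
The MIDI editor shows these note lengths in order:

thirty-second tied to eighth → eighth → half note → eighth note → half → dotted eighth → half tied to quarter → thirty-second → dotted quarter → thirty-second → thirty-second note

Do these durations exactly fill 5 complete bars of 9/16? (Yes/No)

One bar of 9/16 = 18 thirty-second notes, so 5 bars = 90.
Each duration in thirty-second notes: thirty-second tied to eighth (thirty-second + eighth) = 5; eighth = 4; half note = 16; eighth note = 4; half = 16; dotted eighth = 6; half tied to quarter (half + quarter) = 24; thirty-second = 1; dotted quarter = 12; thirty-second = 1; thirty-second note = 1.
Sum: 5 + 4 + 16 + 4 + 16 + 6 + 24 + 1 + 12 + 1 + 1 = 90.
90 equals 90, so the answer is Yes.

Yes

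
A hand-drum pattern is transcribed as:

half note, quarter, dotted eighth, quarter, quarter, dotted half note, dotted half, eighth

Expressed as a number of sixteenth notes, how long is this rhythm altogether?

49

Working in sixteenth notes: half note = 8; quarter = 4; dotted eighth = 3; quarter = 4; quarter = 4; dotted half note = 12; dotted half = 12; eighth = 2.
Adding: 8 + 4 + 3 + 4 + 4 + 12 + 12 + 2 = 49 sixteenth notes.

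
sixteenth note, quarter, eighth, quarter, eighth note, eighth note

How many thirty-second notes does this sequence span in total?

Convert each value to thirty-second notes: sixteenth note = 2; quarter = 8; eighth = 4; quarter = 8; eighth note = 4; eighth note = 4.
Total: 2 + 8 + 4 + 8 + 4 + 4 = 30 thirty-second notes.

30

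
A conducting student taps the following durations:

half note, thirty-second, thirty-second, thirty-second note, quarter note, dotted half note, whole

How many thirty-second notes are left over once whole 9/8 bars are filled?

11

One bar of 9/8 = 36 thirty-second notes.
Working in thirty-second notes: half note = 16; thirty-second = 1; thirty-second = 1; thirty-second note = 1; quarter note = 8; dotted half note = 24; whole = 32.
Total: 16 + 1 + 1 + 1 + 8 + 24 + 32 = 83.
83 ÷ 36 = 2 complete bars with 11 thirty-second notes remaining.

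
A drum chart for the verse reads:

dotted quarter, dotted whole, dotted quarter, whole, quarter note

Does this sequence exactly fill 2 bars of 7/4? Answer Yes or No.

One bar of 7/4 = 14 eighth notes, so 2 bars = 28.
Convert each value to eighth notes: dotted quarter = 3; dotted whole = 12; dotted quarter = 3; whole = 8; quarter note = 2.
Total: 3 + 12 + 3 + 8 + 2 = 28.
28 equals 28, so the answer is Yes.

Yes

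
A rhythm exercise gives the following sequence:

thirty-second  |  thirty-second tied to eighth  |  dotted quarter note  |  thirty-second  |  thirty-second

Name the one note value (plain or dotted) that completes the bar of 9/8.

half note

The bar of 9/8 = 36 thirty-second notes.
Convert each value to thirty-second notes: thirty-second = 1; thirty-second tied to eighth (thirty-second + eighth) = 5; dotted quarter note = 12; thirty-second = 1; thirty-second = 1.
Altogether 1 + 5 + 12 + 1 + 1 = 20.
Remaining: 36 − 20 = 16 thirty-second notes, which is a half note.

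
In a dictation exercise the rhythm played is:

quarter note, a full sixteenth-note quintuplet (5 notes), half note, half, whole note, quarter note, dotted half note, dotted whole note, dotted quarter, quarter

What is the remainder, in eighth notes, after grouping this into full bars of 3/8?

0

One bar of 3/8 = 3 eighth notes.
Each duration in eighth notes: quarter note = 2; a full sixteenth-note quintuplet (5 notes) (five quintuplet sixteenths span one quarter) = 2; half note = 4; half = 4; whole note = 8; quarter note = 2; dotted half note = 6; dotted whole note = 12; dotted quarter = 3; quarter = 2.
Sum: 2 + 2 + 4 + 4 + 8 + 2 + 6 + 12 + 3 + 2 = 45.
45 ÷ 3 = 15 complete bars with 0 eighth notes remaining.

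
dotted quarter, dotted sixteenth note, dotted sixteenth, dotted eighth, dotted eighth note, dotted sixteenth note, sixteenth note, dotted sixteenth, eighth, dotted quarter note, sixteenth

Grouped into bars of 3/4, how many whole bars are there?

2

One bar of 3/4 = 24 thirty-second notes.
Express everything in thirty-second notes: dotted quarter = 12; dotted sixteenth note = 3; dotted sixteenth = 3; dotted eighth = 6; dotted eighth note = 6; dotted sixteenth note = 3; sixteenth note = 2; dotted sixteenth = 3; eighth = 4; dotted quarter note = 12; sixteenth = 2.
Sum: 12 + 3 + 3 + 6 + 6 + 3 + 2 + 3 + 4 + 12 + 2 = 56.
56 ÷ 24 = 2 complete bars with 8 left over.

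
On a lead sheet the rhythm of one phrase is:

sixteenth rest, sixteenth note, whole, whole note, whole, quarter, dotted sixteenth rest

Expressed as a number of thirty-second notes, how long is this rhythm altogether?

111

Each duration in thirty-second notes: sixteenth rest = 2; sixteenth note = 2; whole = 32; whole note = 32; whole = 32; quarter = 8; dotted sixteenth rest = 3.
Adding: 2 + 2 + 32 + 32 + 32 + 8 + 3 = 111 thirty-second notes.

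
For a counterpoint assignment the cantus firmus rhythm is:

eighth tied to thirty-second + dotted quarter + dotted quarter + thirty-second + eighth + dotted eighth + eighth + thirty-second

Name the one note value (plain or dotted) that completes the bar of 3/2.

The bar of 3/2 = 48 thirty-second notes.
In thirty-second notes: eighth tied to thirty-second (eighth + thirty-second) = 5; dotted quarter = 12; dotted quarter = 12; thirty-second = 1; eighth = 4; dotted eighth = 6; eighth = 4; thirty-second = 1.
Altogether 5 + 12 + 12 + 1 + 4 + 6 + 4 + 1 = 45.
Remaining: 48 − 45 = 3 thirty-second notes, which is a dotted sixteenth note.

dotted sixteenth note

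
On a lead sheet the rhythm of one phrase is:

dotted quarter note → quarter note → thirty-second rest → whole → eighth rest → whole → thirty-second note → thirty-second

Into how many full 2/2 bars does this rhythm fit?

One bar of 2/2 = 32 thirty-second notes.
Express everything in thirty-second notes: dotted quarter note = 12; quarter note = 8; thirty-second rest = 1; whole = 32; eighth rest = 4; whole = 32; thirty-second note = 1; thirty-second = 1.
Adding: 12 + 8 + 1 + 32 + 4 + 32 + 1 + 1 = 91.
91 ÷ 32 = 2 complete bars with 27 left over.

2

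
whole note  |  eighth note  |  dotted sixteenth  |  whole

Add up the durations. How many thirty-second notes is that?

71

Each duration in thirty-second notes: whole note = 32; eighth note = 4; dotted sixteenth = 3; whole = 32.
Adding: 32 + 4 + 3 + 32 = 71 thirty-second notes.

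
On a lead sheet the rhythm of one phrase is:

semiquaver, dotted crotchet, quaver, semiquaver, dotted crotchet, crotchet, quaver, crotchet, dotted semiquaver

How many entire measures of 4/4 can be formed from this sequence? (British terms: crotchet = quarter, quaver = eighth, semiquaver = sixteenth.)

1

One bar of 4/4 = 32 thirty-second notes.
In thirty-second notes: semiquaver = 2; dotted crotchet = 12; quaver = 4; semiquaver = 2; dotted crotchet = 12; crotchet = 8; quaver = 4; crotchet = 8; dotted semiquaver = 3.
Total: 2 + 12 + 4 + 2 + 12 + 8 + 4 + 8 + 3 = 55.
55 ÷ 32 = 1 complete bar with 23 left over.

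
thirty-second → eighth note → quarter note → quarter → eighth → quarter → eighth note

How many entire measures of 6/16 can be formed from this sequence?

3

One bar of 6/16 = 12 thirty-second notes.
Working in thirty-second notes: thirty-second = 1; eighth note = 4; quarter note = 8; quarter = 8; eighth = 4; quarter = 8; eighth note = 4.
Total: 1 + 4 + 8 + 8 + 4 + 8 + 4 = 37.
37 ÷ 12 = 3 complete bars with 1 left over.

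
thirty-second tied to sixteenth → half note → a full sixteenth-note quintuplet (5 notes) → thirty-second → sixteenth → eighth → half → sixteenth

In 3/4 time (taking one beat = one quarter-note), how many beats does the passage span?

One quarter-note beat = 8 thirty-second notes.
Each duration in thirty-second notes: thirty-second tied to sixteenth (thirty-second + sixteenth) = 3; half note = 16; a full sixteenth-note quintuplet (5 notes) (five quintuplet sixteenths span one quarter) = 8; thirty-second = 1; sixteenth = 2; eighth = 4; half = 16; sixteenth = 2.
Altogether 3 + 16 + 8 + 1 + 2 + 4 + 16 + 2 = 52.
52 ÷ 8 = 6.5 beats.

6.5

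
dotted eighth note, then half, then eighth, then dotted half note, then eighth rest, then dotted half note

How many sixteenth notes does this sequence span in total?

Convert each value to sixteenth notes: dotted eighth note = 3; half = 8; eighth = 2; dotted half note = 12; eighth rest = 2; dotted half note = 12.
Total: 3 + 8 + 2 + 12 + 2 + 12 = 39 sixteenth notes.

39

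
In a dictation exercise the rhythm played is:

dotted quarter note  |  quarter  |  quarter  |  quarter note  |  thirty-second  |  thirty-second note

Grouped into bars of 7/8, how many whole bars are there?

1

One bar of 7/8 = 28 thirty-second notes.
Working in thirty-second notes: dotted quarter note = 12; quarter = 8; quarter = 8; quarter note = 8; thirty-second = 1; thirty-second note = 1.
Sum: 12 + 8 + 8 + 8 + 1 + 1 = 38.
38 ÷ 28 = 1 complete bar with 10 left over.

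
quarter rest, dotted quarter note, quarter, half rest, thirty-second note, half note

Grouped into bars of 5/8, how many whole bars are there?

3

One bar of 5/8 = 20 thirty-second notes.
Each duration in thirty-second notes: quarter rest = 8; dotted quarter note = 12; quarter = 8; half rest = 16; thirty-second note = 1; half note = 16.
Total: 8 + 12 + 8 + 16 + 1 + 16 = 61.
61 ÷ 20 = 3 complete bars with 1 left over.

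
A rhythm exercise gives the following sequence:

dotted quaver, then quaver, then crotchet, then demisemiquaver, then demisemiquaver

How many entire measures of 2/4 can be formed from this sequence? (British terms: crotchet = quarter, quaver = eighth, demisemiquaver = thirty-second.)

1

One bar of 2/4 = 16 thirty-second notes.
In thirty-second notes: dotted quaver = 6; quaver = 4; crotchet = 8; demisemiquaver = 1; demisemiquaver = 1.
Sum: 6 + 4 + 8 + 1 + 1 = 20.
20 ÷ 16 = 1 complete bar with 4 left over.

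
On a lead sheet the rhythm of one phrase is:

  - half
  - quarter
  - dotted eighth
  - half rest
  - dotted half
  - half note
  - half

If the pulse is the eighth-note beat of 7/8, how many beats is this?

25.5

One eighth-note beat = 2 sixteenth notes.
Each duration in sixteenth notes: half = 8; quarter = 4; dotted eighth = 3; half rest = 8; dotted half = 12; half note = 8; half = 8.
Sum: 8 + 4 + 3 + 8 + 12 + 8 + 8 = 51.
51 ÷ 2 = 25.5 beats.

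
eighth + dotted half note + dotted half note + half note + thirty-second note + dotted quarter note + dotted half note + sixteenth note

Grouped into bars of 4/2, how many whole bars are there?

1

One bar of 4/2 = 64 thirty-second notes.
Convert each value to thirty-second notes: eighth = 4; dotted half note = 24; dotted half note = 24; half note = 16; thirty-second note = 1; dotted quarter note = 12; dotted half note = 24; sixteenth note = 2.
Total: 4 + 24 + 24 + 16 + 1 + 12 + 24 + 2 = 107.
107 ÷ 64 = 1 complete bar with 43 left over.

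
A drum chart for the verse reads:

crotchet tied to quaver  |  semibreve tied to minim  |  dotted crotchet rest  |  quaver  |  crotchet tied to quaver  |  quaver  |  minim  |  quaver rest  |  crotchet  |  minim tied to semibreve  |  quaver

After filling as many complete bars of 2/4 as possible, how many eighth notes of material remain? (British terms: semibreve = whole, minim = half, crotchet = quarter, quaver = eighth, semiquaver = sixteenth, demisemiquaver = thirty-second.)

3

One bar of 2/4 = 4 eighth notes.
Express everything in eighth notes: crotchet tied to quaver (crotchet + quaver) = 3; semibreve tied to minim (semibreve + minim) = 12; dotted crotchet rest = 3; quaver = 1; crotchet tied to quaver (crotchet + quaver) = 3; quaver = 1; minim = 4; quaver rest = 1; crotchet = 2; minim tied to semibreve (minim + semibreve) = 12; quaver = 1.
Adding: 3 + 12 + 3 + 1 + 3 + 1 + 4 + 1 + 2 + 12 + 1 = 43.
43 ÷ 4 = 10 complete bars with 3 eighth notes remaining.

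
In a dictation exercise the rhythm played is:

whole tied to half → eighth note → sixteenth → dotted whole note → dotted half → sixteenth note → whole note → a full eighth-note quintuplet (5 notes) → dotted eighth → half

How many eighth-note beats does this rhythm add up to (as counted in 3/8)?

One eighth-note beat = 2 sixteenth notes.
Each duration in sixteenth notes: whole tied to half (whole + half) = 24; eighth note = 2; sixteenth = 1; dotted whole note = 24; dotted half = 12; sixteenth note = 1; whole note = 16; a full eighth-note quintuplet (5 notes) (five quintuplet eighths span one half) = 8; dotted eighth = 3; half = 8.
Sum: 24 + 2 + 1 + 24 + 12 + 1 + 16 + 8 + 3 + 8 = 99.
99 ÷ 2 = 49.5 beats.

49.5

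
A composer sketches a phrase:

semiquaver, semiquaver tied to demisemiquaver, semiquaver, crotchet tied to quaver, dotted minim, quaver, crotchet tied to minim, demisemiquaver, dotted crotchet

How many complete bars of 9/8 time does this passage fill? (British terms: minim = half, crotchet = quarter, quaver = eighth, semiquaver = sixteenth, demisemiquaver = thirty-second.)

2

One bar of 9/8 = 36 thirty-second notes.
Working in thirty-second notes: semiquaver = 2; semiquaver tied to demisemiquaver (semiquaver + demisemiquaver) = 3; semiquaver = 2; crotchet tied to quaver (crotchet + quaver) = 12; dotted minim = 24; quaver = 4; crotchet tied to minim (crotchet + minim) = 24; demisemiquaver = 1; dotted crotchet = 12.
Sum: 2 + 3 + 2 + 12 + 24 + 4 + 24 + 1 + 12 = 84.
84 ÷ 36 = 2 complete bars with 12 left over.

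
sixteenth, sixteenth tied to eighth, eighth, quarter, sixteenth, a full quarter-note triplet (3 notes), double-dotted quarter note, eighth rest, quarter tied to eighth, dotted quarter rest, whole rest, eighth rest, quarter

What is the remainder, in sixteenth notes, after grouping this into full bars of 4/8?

6

One bar of 4/8 = 8 sixteenth notes.
Working in sixteenth notes: sixteenth = 1; sixteenth tied to eighth (sixteenth + eighth) = 3; eighth = 2; quarter = 4; sixteenth = 1; a full quarter-note triplet (3 notes) (three triplet quarters span one half) = 8; double-dotted quarter note = 7; eighth rest = 2; quarter tied to eighth (quarter + eighth) = 6; dotted quarter rest = 6; whole rest = 16; eighth rest = 2; quarter = 4.
Adding: 1 + 3 + 2 + 4 + 1 + 8 + 7 + 2 + 6 + 6 + 16 + 2 + 4 = 62.
62 ÷ 8 = 7 complete bars with 6 sixteenth notes remaining.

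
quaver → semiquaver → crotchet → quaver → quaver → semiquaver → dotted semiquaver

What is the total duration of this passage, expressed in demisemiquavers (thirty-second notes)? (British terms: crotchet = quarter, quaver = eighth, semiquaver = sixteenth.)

Working in thirty-second notes: quaver = 4; semiquaver = 2; crotchet = 8; quaver = 4; quaver = 4; semiquaver = 2; dotted semiquaver = 3.
Adding: 4 + 2 + 8 + 4 + 4 + 2 + 3 = 27 thirty-second notes.

27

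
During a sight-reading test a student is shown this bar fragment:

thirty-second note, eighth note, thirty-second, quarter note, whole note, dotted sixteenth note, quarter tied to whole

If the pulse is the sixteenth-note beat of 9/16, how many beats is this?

44.5

One sixteenth-note beat = 2 thirty-second notes.
In thirty-second notes: thirty-second note = 1; eighth note = 4; thirty-second = 1; quarter note = 8; whole note = 32; dotted sixteenth note = 3; quarter tied to whole (quarter + whole) = 40.
Sum: 1 + 4 + 1 + 8 + 32 + 3 + 40 = 89.
89 ÷ 2 = 44.5 beats.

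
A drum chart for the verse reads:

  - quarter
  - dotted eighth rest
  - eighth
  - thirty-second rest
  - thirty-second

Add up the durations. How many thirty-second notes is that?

20

Convert each value to thirty-second notes: quarter = 8; dotted eighth rest = 6; eighth = 4; thirty-second rest = 1; thirty-second = 1.
Total: 8 + 6 + 4 + 1 + 1 = 20 thirty-second notes.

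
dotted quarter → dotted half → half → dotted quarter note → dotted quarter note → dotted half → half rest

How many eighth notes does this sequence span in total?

29

In eighth notes: dotted quarter = 3; dotted half = 6; half = 4; dotted quarter note = 3; dotted quarter note = 3; dotted half = 6; half rest = 4.
Total: 3 + 6 + 4 + 3 + 3 + 6 + 4 = 29 eighth notes.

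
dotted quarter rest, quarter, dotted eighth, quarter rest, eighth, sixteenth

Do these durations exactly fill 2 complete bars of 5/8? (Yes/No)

Yes

One bar of 5/8 = 10 sixteenth notes, so 2 bars = 20.
Working in sixteenth notes: dotted quarter rest = 6; quarter = 4; dotted eighth = 3; quarter rest = 4; eighth = 2; sixteenth = 1.
Sum: 6 + 4 + 3 + 4 + 2 + 1 = 20.
20 equals 20, so the answer is Yes.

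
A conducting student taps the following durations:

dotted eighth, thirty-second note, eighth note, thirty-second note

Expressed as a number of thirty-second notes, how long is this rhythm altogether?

12

In thirty-second notes: dotted eighth = 6; thirty-second note = 1; eighth note = 4; thirty-second note = 1.
Sum: 6 + 1 + 4 + 1 = 12 thirty-second notes.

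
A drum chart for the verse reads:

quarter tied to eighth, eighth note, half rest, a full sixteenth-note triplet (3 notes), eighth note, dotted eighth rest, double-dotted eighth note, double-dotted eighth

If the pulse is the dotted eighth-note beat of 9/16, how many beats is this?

10

One dotted eighth-note beat = 6 thirty-second notes.
Convert each value to thirty-second notes: quarter tied to eighth (quarter + eighth) = 12; eighth note = 4; half rest = 16; a full sixteenth-note triplet (3 notes) (three triplet sixteenths span one eighth) = 4; eighth note = 4; dotted eighth rest = 6; double-dotted eighth note = 7; double-dotted eighth = 7.
Sum: 12 + 4 + 16 + 4 + 4 + 6 + 7 + 7 = 60.
60 ÷ 6 = 10 beats.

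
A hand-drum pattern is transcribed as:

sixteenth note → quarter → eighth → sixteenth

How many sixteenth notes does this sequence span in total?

Convert each value to sixteenth notes: sixteenth note = 1; quarter = 4; eighth = 2; sixteenth = 1.
Adding: 1 + 4 + 2 + 1 = 8 sixteenth notes.

8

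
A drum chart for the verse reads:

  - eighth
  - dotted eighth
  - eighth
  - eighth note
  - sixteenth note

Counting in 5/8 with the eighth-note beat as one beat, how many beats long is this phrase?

5

One eighth-note beat = 2 sixteenth notes.
Convert each value to sixteenth notes: eighth = 2; dotted eighth = 3; eighth = 2; eighth note = 2; sixteenth note = 1.
Altogether 2 + 3 + 2 + 2 + 1 = 10.
10 ÷ 2 = 5 beats.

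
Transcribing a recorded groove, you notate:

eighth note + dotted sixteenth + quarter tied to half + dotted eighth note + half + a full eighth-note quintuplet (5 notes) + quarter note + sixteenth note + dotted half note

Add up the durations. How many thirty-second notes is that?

103

Working in thirty-second notes: eighth note = 4; dotted sixteenth = 3; quarter tied to half (quarter + half) = 24; dotted eighth note = 6; half = 16; a full eighth-note quintuplet (5 notes) (five quintuplet eighths span one half) = 16; quarter note = 8; sixteenth note = 2; dotted half note = 24.
Altogether 4 + 3 + 24 + 6 + 16 + 16 + 8 + 2 + 24 = 103 thirty-second notes.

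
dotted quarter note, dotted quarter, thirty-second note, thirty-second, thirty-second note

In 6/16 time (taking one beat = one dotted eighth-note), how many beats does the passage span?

4.5

One dotted eighth-note beat = 6 thirty-second notes.
Each duration in thirty-second notes: dotted quarter note = 12; dotted quarter = 12; thirty-second note = 1; thirty-second = 1; thirty-second note = 1.
Total: 12 + 12 + 1 + 1 + 1 = 27.
27 ÷ 6 = 4.5 beats.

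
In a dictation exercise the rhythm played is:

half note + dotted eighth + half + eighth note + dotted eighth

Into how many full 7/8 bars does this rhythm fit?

1

One bar of 7/8 = 14 sixteenth notes.
Working in sixteenth notes: half note = 8; dotted eighth = 3; half = 8; eighth note = 2; dotted eighth = 3.
Sum: 8 + 3 + 8 + 2 + 3 = 24.
24 ÷ 14 = 1 complete bar with 10 left over.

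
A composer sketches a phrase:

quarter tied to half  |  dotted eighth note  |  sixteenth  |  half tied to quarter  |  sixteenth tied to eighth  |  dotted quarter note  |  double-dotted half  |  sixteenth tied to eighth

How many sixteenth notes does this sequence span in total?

Working in sixteenth notes: quarter tied to half (quarter + half) = 12; dotted eighth note = 3; sixteenth = 1; half tied to quarter (half + quarter) = 12; sixteenth tied to eighth (sixteenth + eighth) = 3; dotted quarter note = 6; double-dotted half = 14; sixteenth tied to eighth (sixteenth + eighth) = 3.
Sum: 12 + 3 + 1 + 12 + 3 + 6 + 14 + 3 = 54 sixteenth notes.

54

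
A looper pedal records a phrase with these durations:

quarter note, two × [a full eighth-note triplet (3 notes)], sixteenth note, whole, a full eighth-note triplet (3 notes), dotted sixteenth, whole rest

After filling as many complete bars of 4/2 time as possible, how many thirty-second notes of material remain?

37

One bar of 4/2 = 64 thirty-second notes.
In thirty-second notes: quarter note = 8; a full eighth-note triplet (3 notes) (three triplet eighths span one quarter) = 8; a full eighth-note triplet (3 notes) (three triplet eighths span one quarter) = 8; sixteenth note = 2; whole = 32; a full eighth-note triplet (3 notes) (three triplet eighths span one quarter) = 8; dotted sixteenth = 3; whole rest = 32.
Total: 8 + 8 + 8 + 2 + 32 + 8 + 3 + 32 = 101.
101 ÷ 64 = 1 complete bar with 37 thirty-second notes remaining.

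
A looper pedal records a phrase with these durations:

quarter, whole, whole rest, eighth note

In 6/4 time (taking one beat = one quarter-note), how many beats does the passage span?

One quarter-note beat = 2 eighth notes.
Working in eighth notes: quarter = 2; whole = 8; whole rest = 8; eighth note = 1.
Altogether 2 + 8 + 8 + 1 = 19.
19 ÷ 2 = 9.5 beats.

9.5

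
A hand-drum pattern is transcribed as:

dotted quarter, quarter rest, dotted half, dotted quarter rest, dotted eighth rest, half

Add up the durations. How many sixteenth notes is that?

39

In sixteenth notes: dotted quarter = 6; quarter rest = 4; dotted half = 12; dotted quarter rest = 6; dotted eighth rest = 3; half = 8.
Total: 6 + 4 + 12 + 6 + 3 + 8 = 39 sixteenth notes.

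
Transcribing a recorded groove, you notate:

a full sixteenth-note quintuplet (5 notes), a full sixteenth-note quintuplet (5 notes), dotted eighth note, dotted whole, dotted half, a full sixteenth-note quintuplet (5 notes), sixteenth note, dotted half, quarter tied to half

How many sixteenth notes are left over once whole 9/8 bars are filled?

One bar of 9/8 = 18 sixteenth notes.
Each duration in sixteenth notes: a full sixteenth-note quintuplet (5 notes) (five quintuplet sixteenths span one quarter) = 4; a full sixteenth-note quintuplet (5 notes) (five quintuplet sixteenths span one quarter) = 4; dotted eighth note = 3; dotted whole = 24; dotted half = 12; a full sixteenth-note quintuplet (5 notes) (five quintuplet sixteenths span one quarter) = 4; sixteenth note = 1; dotted half = 12; quarter tied to half (quarter + half) = 12.
Altogether 4 + 4 + 3 + 24 + 12 + 4 + 1 + 12 + 12 = 76.
76 ÷ 18 = 4 complete bars with 4 sixteenth notes remaining.

4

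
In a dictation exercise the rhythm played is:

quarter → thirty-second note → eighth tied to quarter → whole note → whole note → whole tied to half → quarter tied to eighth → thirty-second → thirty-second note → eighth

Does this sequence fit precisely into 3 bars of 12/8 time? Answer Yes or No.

One bar of 12/8 = 48 thirty-second notes, so 3 bars = 144.
In thirty-second notes: quarter = 8; thirty-second note = 1; eighth tied to quarter (eighth + quarter) = 12; whole note = 32; whole note = 32; whole tied to half (whole + half) = 48; quarter tied to eighth (quarter + eighth) = 12; thirty-second = 1; thirty-second note = 1; eighth = 4.
Total: 8 + 1 + 12 + 32 + 32 + 48 + 12 + 1 + 1 + 4 = 151.
151 exceeds 144, so the answer is No.

No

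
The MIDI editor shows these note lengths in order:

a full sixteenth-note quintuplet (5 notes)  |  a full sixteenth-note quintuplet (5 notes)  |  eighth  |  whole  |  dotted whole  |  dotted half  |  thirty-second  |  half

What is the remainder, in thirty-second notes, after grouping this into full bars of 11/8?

9

One bar of 11/8 = 44 thirty-second notes.
Each duration in thirty-second notes: a full sixteenth-note quintuplet (5 notes) (five quintuplet sixteenths span one quarter) = 8; a full sixteenth-note quintuplet (5 notes) (five quintuplet sixteenths span one quarter) = 8; eighth = 4; whole = 32; dotted whole = 48; dotted half = 24; thirty-second = 1; half = 16.
Altogether 8 + 8 + 4 + 32 + 48 + 24 + 1 + 16 = 141.
141 ÷ 44 = 3 complete bars with 9 thirty-second notes remaining.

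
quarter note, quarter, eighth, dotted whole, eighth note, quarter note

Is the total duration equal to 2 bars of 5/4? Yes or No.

One bar of 5/4 = 10 eighth notes, so 2 bars = 20.
Convert each value to eighth notes: quarter note = 2; quarter = 2; eighth = 1; dotted whole = 12; eighth note = 1; quarter note = 2.
Altogether 2 + 2 + 1 + 12 + 1 + 2 = 20.
20 equals 20, so the answer is Yes.

Yes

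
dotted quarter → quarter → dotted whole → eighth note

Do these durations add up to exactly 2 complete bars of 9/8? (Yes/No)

Yes

One bar of 9/8 = 9 eighth notes, so 2 bars = 18.
Express everything in eighth notes: dotted quarter = 3; quarter = 2; dotted whole = 12; eighth note = 1.
Sum: 3 + 2 + 12 + 1 = 18.
18 equals 18, so the answer is Yes.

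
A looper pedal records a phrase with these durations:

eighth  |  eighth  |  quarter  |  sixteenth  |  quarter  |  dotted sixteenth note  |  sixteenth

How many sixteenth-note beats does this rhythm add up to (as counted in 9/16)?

One sixteenth-note beat = 2 thirty-second notes.
Express everything in thirty-second notes: eighth = 4; eighth = 4; quarter = 8; sixteenth = 2; quarter = 8; dotted sixteenth note = 3; sixteenth = 2.
Total: 4 + 4 + 8 + 2 + 8 + 3 + 2 = 31.
31 ÷ 2 = 15.5 beats.

15.5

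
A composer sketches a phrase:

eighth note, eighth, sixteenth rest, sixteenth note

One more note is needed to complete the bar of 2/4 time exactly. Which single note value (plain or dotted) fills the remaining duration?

eighth note

The bar of 2/4 = 8 sixteenth notes.
In sixteenth notes: eighth note = 2; eighth = 2; sixteenth rest = 1; sixteenth note = 1.
Total: 2 + 2 + 1 + 1 = 6.
Remaining: 8 − 6 = 2 sixteenth notes, which is a eighth note.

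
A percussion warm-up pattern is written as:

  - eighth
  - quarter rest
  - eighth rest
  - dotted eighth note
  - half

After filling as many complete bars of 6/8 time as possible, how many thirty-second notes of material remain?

One bar of 6/8 = 12 sixteenth notes.
Working in sixteenth notes: eighth = 2; quarter rest = 4; eighth rest = 2; dotted eighth note = 3; half = 8.
Total: 2 + 4 + 2 + 3 + 8 = 19.
19 ÷ 12 = 1 complete bar with 7 sixteenth notes remaining = 14 thirty-second notes.

14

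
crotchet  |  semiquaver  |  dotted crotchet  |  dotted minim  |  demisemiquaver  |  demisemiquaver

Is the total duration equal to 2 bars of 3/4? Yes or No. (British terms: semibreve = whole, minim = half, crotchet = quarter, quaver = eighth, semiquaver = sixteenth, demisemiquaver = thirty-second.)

One bar of 3/4 = 24 thirty-second notes, so 2 bars = 48.
Express everything in thirty-second notes: crotchet = 8; semiquaver = 2; dotted crotchet = 12; dotted minim = 24; demisemiquaver = 1; demisemiquaver = 1.
Total: 8 + 2 + 12 + 24 + 1 + 1 = 48.
48 equals 48, so the answer is Yes.

Yes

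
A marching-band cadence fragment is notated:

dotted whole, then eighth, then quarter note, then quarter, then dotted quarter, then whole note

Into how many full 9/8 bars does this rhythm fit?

One bar of 9/8 = 9 eighth notes.
Working in eighth notes: dotted whole = 12; eighth = 1; quarter note = 2; quarter = 2; dotted quarter = 3; whole note = 8.
Sum: 12 + 1 + 2 + 2 + 3 + 8 = 28.
28 ÷ 9 = 3 complete bars with 1 left over.

3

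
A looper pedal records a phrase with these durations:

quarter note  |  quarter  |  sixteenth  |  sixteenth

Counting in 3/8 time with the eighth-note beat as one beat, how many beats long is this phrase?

5

One eighth-note beat = 2 sixteenth notes.
Convert each value to sixteenth notes: quarter note = 4; quarter = 4; sixteenth = 1; sixteenth = 1.
Sum: 4 + 4 + 1 + 1 = 10.
10 ÷ 2 = 5 beats.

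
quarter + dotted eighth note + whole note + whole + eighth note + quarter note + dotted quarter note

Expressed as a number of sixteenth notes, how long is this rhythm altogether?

51

Working in sixteenth notes: quarter = 4; dotted eighth note = 3; whole note = 16; whole = 16; eighth note = 2; quarter note = 4; dotted quarter note = 6.
Altogether 4 + 3 + 16 + 16 + 2 + 4 + 6 = 51 sixteenth notes.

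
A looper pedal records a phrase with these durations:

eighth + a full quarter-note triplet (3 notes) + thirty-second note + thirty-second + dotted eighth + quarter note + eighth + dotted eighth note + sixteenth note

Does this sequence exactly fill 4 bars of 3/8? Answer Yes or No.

Yes

One bar of 3/8 = 12 thirty-second notes, so 4 bars = 48.
Convert each value to thirty-second notes: eighth = 4; a full quarter-note triplet (3 notes) (three triplet quarters span one half) = 16; thirty-second note = 1; thirty-second = 1; dotted eighth = 6; quarter note = 8; eighth = 4; dotted eighth note = 6; sixteenth note = 2.
Total: 4 + 16 + 1 + 1 + 6 + 8 + 4 + 6 + 2 = 48.
48 equals 48, so the answer is Yes.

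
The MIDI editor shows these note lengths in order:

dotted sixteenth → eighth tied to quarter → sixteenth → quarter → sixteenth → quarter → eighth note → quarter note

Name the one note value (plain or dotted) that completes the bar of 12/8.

thirty-second note

The bar of 12/8 = 48 thirty-second notes.
Each duration in thirty-second notes: dotted sixteenth = 3; eighth tied to quarter (eighth + quarter) = 12; sixteenth = 2; quarter = 8; sixteenth = 2; quarter = 8; eighth note = 4; quarter note = 8.
Total: 3 + 12 + 2 + 8 + 2 + 8 + 4 + 8 = 47.
Remaining: 48 − 47 = 1 thirty-second note, which is a thirty-second note.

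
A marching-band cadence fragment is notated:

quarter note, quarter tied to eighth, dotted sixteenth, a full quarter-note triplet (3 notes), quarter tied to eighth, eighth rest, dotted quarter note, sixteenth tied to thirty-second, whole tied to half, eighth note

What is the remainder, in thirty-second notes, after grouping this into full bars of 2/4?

10

One bar of 2/4 = 16 thirty-second notes.
Working in thirty-second notes: quarter note = 8; quarter tied to eighth (quarter + eighth) = 12; dotted sixteenth = 3; a full quarter-note triplet (3 notes) (three triplet quarters span one half) = 16; quarter tied to eighth (quarter + eighth) = 12; eighth rest = 4; dotted quarter note = 12; sixteenth tied to thirty-second (sixteenth + thirty-second) = 3; whole tied to half (whole + half) = 48; eighth note = 4.
Total: 8 + 12 + 3 + 16 + 12 + 4 + 12 + 3 + 48 + 4 = 122.
122 ÷ 16 = 7 complete bars with 10 thirty-second notes remaining.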